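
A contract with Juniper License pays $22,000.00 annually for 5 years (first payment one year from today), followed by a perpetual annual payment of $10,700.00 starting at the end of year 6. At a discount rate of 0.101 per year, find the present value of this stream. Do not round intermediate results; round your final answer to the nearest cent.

$148667.28

PV of 5-year annuity: $22,000.00 × [1 − (1+0.101)^−5] / 0.101 = 83184.69348
Perpetuity value at year 5: $10,700.00 / 0.101 = 105940.59406
PV of perpetuity: 105940.59406 / (1+0.101)^5 = 65482.58405
Total PV = 83184.69348 + 65482.58405 = 148667.27753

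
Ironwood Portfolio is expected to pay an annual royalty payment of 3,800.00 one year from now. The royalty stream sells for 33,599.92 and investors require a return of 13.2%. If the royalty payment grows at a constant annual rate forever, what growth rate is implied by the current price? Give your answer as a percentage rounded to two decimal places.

P = D₁/(r−g) ⇒ g = r − D₁/P = 0.132 − 3,800.00/33,599.92 = 0.018904

1.89%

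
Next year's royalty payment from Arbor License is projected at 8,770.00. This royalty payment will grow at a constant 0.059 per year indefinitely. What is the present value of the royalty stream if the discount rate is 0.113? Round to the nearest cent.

Growing perpetuity: P = D₁ / (r − g) = 8,770.0000 / (0.113 − 0.059) = 162,407.41

162407.41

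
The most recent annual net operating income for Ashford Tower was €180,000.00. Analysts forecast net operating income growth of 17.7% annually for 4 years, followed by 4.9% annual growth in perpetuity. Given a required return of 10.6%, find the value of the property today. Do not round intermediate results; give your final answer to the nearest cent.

D_1 = 211860.00000
D_2 = 249359.22000
D_3 = 293495.80194
D_4 = 345444.55888
Terminal value at year 4: TV = D_4×(1+g_2)/(r−g_2) = 362371.34227/0.057 = 6357391.96963
P_0 = D_1/(1+r)^1 + D_2/(1+r)^2 + D_3/(1+r)^3 + D_4/(1+r)^4 + TV/(1+r)^4
    = 191555.15371 + 203852.09395 + 216938.43995 + 230864.86783 + 4248723.62025 = 5091934.17569

€5091934.18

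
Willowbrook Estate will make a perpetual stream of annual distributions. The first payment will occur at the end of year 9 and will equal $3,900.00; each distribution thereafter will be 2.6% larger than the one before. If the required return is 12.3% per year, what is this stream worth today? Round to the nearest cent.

Value at end of year 8: C₁ / (r − g) = $3,900.00 / (0.123 − 0.026) = $40,206.1856
Discount to today: PV = $40,206.1856 / (1 + 0.123)^8 = $40,206.1856 / 2.529520 = $15,894.79

$15894.79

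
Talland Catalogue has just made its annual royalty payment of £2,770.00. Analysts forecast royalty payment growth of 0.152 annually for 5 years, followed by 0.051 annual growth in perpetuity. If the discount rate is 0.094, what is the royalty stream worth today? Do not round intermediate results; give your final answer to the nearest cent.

D_1 = 3191.04000
D_2 = 3676.07808
D_3 = 4234.84195
D_4 = 4878.53792
D_5 = 5620.07569
Terminal value at year 5: TV = D_5×(1+g_2)/(r−g_2) = 5906.69955/0.043 = 137365.10579
P_0 = D_1/(1+r)^1 + D_2/(1+r)^2 + D_3/(1+r)^3 + D_4/(1+r)^4 + D_5/(1+r)^5 + TV/(1+r)^5
    = 2916.85558 + 3071.49691 + 3234.33679 + 3405.80985 + 3586.37381 + 87657.64827 = 103872.52121

£103872.52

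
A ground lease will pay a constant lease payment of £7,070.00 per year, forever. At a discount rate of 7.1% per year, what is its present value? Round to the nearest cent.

Level perpetuity: PV = C / r = £7,070.00 / 0.071 = £99,577.46

£99577.46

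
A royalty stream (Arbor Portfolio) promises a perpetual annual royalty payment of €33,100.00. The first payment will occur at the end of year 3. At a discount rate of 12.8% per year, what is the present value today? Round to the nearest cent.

€203235.62

Value at end of year 2: C / r = €33,100.00 / 0.128 = €258,593.7500
Discount to today: PV = €258,593.7500 / (1 + 0.128)^2 = €258,593.7500 / 1.272384 = €203,235.62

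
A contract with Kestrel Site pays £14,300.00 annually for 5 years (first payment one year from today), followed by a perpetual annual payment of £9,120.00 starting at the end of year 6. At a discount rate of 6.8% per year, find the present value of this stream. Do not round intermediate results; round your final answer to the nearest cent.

£155470.89

PV of 5-year annuity: £14,300.00 × [1 − (1+0.068)^−5] / 0.068 = 58948.14760
Perpetuity value at year 5: £9,120.00 / 0.068 = 134117.64706
PV of perpetuity: 134117.64706 / (1+0.068)^5 = 96522.74453
Total PV = 58948.14760 + 96522.74453 = 155470.89213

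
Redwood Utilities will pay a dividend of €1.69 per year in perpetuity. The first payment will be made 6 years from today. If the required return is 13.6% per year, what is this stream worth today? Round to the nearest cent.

€6.57

Value at end of year 5: C / r = €1.69 / 0.136 = €12.4265
Discount to today: PV = €12.4265 / (1 + 0.136)^5 = €12.4265 / 1.891872 = €6.57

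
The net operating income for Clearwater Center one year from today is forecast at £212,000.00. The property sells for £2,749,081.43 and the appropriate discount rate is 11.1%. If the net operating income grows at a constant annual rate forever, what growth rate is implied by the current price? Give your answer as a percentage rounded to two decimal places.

3.39%

P = D₁/(r−g) ⇒ g = r − D₁/P = 0.111 − £212,000.00/£2,749,081.43 = 0.033883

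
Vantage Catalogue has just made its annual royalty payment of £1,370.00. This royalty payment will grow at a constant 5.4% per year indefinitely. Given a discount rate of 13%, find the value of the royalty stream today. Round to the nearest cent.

£18999.74

D₁ = D₀ × (1 + g) = £1,370.00 × 1.054 = £1,443.9800
Growing perpetuity: P = D₁ / (r − g) = £1,443.9800 / (0.13 − 0.054) = £18,999.74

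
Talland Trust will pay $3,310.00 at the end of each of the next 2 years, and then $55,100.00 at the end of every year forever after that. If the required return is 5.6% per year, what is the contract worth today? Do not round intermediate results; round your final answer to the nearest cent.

PV of 2-year annuity: $3,310.00 × [1 − (1+0.056)^−2] / 0.056 = 6102.71752
Perpetuity value at year 2: $55,100.00 / 0.056 = 983928.57143
PV of perpetuity: 983928.57143 / (1+0.056)^2 = 882339.52758
Total PV = 6102.71752 + 882339.52758 = 888442.24510

$888442.25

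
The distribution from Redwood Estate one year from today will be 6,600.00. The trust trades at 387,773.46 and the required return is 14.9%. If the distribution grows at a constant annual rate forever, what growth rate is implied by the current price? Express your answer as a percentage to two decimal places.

P = D₁/(r−g) ⇒ g = r − D₁/P = 0.149 − 6,600.00/387,773.46 = 0.131980

13.20%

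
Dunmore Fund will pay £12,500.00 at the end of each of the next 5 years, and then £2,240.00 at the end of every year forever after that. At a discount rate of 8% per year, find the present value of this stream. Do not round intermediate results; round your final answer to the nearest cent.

£68965.20

PV of 5-year annuity: £12,500.00 × [1 − (1+0.08)^−5] / 0.08 = 49908.87546
Perpetuity value at year 5: £2,240.00 / 0.08 = 28000.00000
PV of perpetuity: 28000.00000 / (1+0.08)^5 = 19056.32952
Total PV = 49908.87546 + 19056.32952 = 68965.20498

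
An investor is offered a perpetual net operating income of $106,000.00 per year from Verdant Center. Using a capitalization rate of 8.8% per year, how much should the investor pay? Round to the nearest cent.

Level perpetuity: PV = C / r = $106,000.00 / 0.088 = $1,204,545.45

$1204545.45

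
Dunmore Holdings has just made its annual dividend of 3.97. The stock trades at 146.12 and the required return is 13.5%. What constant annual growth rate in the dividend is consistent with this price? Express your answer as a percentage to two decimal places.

P = D₀(1+g)/(r−g) ⇒ P(r−g) = D₀(1+g) ⇒ g(P+D₀) = P·r − D₀
g = (P·r − D₀)/(P + D₀) = (146.12×0.135 − 3.97) / (146.12 + 3.97) = 0.104978

10.50%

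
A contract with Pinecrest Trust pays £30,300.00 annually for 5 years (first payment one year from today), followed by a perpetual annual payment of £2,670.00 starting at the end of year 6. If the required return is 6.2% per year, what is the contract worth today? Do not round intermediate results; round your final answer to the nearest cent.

£158821.61

PV of 5-year annuity: £30,300.00 × [1 − (1+0.062)^−5] / 0.062 = 126943.17153
Perpetuity value at year 5: £2,670.00 / 0.062 = 43064.51613
PV of perpetuity: 43064.51613 / (1+0.062)^5 = 31878.43468
Total PV = 126943.17153 + 31878.43468 = 158821.60621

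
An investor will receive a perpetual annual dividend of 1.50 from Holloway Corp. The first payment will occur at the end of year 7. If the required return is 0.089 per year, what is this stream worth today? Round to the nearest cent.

10.10

Value at end of year 6: C / r = 1.50 / 0.089 = 16.8539
Discount to today: PV = 16.8539 / (1 + 0.089)^6 = 16.8539 / 1.667890 = 10.10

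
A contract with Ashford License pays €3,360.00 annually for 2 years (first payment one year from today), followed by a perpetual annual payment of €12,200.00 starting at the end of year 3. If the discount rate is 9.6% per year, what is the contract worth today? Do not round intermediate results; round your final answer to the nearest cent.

€111658.43

PV of 2-year annuity: €3,360.00 × [1 − (1+0.096)^−2] / 0.096 = 5862.85897
Perpetuity value at year 2: €12,200.00 / 0.096 = 127083.33333
PV of perpetuity: 127083.33333 / (1+0.096)^2 = 105795.57160
Total PV = 5862.85897 + 105795.57160 = 111658.43057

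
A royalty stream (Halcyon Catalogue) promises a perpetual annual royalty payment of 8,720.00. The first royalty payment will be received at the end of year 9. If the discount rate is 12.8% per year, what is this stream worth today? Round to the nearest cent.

25991.64

Value at end of year 8: C / r = 8,720.00 / 0.128 = 68,125.0000
Discount to today: PV = 68,125.0000 / (1 + 0.128)^8 = 68,125.0000 / 2.621035 = 25,991.64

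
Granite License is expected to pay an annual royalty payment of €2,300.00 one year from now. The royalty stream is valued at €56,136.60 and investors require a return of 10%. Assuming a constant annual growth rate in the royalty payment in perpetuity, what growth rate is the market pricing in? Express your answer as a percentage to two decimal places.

P = D₁/(r−g) ⇒ g = r − D₁/P = 0.1 − €2,300.00/€56,136.60 = 0.059029

5.90%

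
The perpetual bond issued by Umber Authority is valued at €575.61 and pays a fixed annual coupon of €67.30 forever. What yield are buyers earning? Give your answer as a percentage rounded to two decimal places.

11.69%

P = C/r ⇒ r = C/P = €67.30/€575.61 = 0.116919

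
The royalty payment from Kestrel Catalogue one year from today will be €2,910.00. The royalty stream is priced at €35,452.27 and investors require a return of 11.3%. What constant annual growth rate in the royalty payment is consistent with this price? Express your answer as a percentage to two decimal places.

3.09%

P = D₁/(r−g) ⇒ g = r − D₁/P = 0.113 − €2,910.00/€35,452.27 = 0.030918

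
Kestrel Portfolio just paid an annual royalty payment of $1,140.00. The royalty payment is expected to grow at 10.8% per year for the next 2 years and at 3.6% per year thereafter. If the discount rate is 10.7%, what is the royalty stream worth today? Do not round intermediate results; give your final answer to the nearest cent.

$18947.52

D_1 = 1263.12000
D_2 = 1399.53696
Terminal value at year 2: TV = D_2×(1+g_2)/(r−g_2) = 1449.92029/0.071 = 20421.41254
P_0 = D_1/(1+r)^1 + D_2/(1+r)^2 + TV/(1+r)^2
    = 1141.02981 + 1142.06055 + 16664.43283 = 18947.52319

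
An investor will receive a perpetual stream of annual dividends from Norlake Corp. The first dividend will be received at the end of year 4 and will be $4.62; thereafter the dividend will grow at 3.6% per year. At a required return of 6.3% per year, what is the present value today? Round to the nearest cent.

$142.46

Value at end of year 3: C₁ / (r − g) = $4.62 / (0.063 − 0.036) = $171.1111
Discount to today: PV = $171.1111 / (1 + 0.063)^3 = $171.1111 / 1.201157 = $142.46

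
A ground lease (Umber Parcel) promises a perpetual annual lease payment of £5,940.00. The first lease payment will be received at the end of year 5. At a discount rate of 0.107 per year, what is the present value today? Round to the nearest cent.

£36966.83

Value at end of year 4: C / r = £5,940.00 / 0.107 = £55,514.0187
Discount to today: PV = £55,514.0187 / (1 + 0.107)^4 = £55,514.0187 / 1.501725 = £36,966.83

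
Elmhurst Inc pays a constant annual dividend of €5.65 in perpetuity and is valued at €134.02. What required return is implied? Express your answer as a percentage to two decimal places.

P = C/r ⇒ r = C/P = €5.65/€134.02 = 0.042158

4.22%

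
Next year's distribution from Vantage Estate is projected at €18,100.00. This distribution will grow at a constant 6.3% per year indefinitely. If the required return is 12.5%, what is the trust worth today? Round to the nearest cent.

Growing perpetuity: P = D₁ / (r − g) = €18,100.0000 / (0.125 − 0.063) = €291,935.48

€291935.48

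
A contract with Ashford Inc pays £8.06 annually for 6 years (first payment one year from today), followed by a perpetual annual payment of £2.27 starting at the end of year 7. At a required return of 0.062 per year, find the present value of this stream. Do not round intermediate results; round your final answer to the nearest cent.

£64.91

PV of 6-year annuity: £8.06 × [1 − (1+0.062)^−6] / 0.062 = 39.38580
Perpetuity value at year 6: £2.27 / 0.062 = 36.61290
PV of perpetuity: 36.61290 / (1+0.062)^6 = 25.52038
Total PV = 39.38580 + 25.52038 = 64.90618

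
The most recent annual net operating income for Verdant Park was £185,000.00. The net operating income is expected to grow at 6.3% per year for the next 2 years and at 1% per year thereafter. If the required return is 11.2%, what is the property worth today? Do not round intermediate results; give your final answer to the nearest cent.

D_1 = 196655.00000
D_2 = 209044.26500
Terminal value at year 2: TV = D_2×(1+g_2)/(r−g_2) = 211134.70765/0.102 = 2069948.11422
P_0 = D_1/(1+r)^1 + D_2/(1+r)^2 + TV/(1+r)^2
    = 176848.02158 + 169055.25804 + 1673978.53551 = 2019881.81514

£2019881.82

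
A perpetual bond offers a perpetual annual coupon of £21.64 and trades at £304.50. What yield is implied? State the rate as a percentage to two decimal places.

7.11%

P = C/r ⇒ r = C/P = £21.64/£304.50 = 0.071067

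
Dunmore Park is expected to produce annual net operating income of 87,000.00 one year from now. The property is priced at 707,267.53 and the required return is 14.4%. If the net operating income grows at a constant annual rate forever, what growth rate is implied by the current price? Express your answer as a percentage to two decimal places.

P = D₁/(r−g) ⇒ g = r − D₁/P = 0.144 − 87,000.00/707,267.53 = 0.020991

2.10%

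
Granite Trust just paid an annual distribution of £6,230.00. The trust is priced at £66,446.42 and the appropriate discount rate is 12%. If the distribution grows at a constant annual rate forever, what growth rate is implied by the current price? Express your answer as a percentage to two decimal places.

P = D₀(1+g)/(r−g) ⇒ P(r−g) = D₀(1+g) ⇒ g(P+D₀) = P·r − D₀
g = (P·r − D₀)/(P + D₀) = (£66,446.42×0.12 − £6,230.00) / (£66,446.42 + £6,230.00) = 0.023991

2.40%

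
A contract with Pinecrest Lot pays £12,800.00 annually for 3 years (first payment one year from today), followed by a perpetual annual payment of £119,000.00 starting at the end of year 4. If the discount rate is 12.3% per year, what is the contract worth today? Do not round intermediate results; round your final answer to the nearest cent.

£713714.42

PV of 3-year annuity: £12,800.00 × [1 − (1+0.123)^−3] / 0.123 = 30585.64268
Perpetuity value at year 3: £119,000.00 / 0.123 = 967479.67480
PV of perpetuity: 967479.67480 / (1+0.123)^3 = 683128.77805
Total PV = 30585.64268 + 683128.77805 = 713714.42072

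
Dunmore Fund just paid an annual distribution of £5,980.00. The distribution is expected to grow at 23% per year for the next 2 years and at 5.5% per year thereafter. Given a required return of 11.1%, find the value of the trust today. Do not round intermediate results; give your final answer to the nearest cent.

£152035.56

D_1 = 7355.40000
D_2 = 9047.14200
Terminal value at year 2: TV = D_2×(1+g_2)/(r−g_2) = 9544.73481/0.056 = 170441.69304
P_0 = D_1/(1+r)^1 + D_2/(1+r)^2 + TV/(1+r)^2
    = 6620.52205 + 7329.65088 + 138085.38706 = 152035.55998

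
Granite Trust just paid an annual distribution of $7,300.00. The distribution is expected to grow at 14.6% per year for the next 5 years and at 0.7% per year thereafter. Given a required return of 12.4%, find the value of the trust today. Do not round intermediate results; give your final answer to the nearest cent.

$107924.21

D_1 = 8365.80000
D_2 = 9587.20680
D_3 = 10986.93899
D_4 = 12591.03209
D_5 = 14429.32277
Terminal value at year 5: TV = D_5×(1+g_2)/(r−g_2) = 14530.32803/0.117 = 124190.83786
P_0 = D_1/(1+r)^1 + D_2/(1+r)^2 + D_3/(1+r)^3 + D_4/(1+r)^4 + D_5/(1+r)^5 + TV/(1+r)^5
    = 7442.88256 + 7588.56176 + 7737.09233 + 7888.53008 + 8042.93191 + 69224.20884 = 107924.20748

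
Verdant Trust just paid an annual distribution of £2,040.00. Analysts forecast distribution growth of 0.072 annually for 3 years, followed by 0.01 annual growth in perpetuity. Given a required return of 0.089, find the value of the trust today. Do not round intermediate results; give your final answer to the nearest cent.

D_1 = 2186.88000
D_2 = 2344.33536
D_3 = 2513.12751
Terminal value at year 3: TV = D_3×(1+g_2)/(r−g_2) = 2538.25878/0.079 = 32129.85799
P_0 = D_1/(1+r)^1 + D_2/(1+r)^2 + D_3/(1+r)^3 + TV/(1+r)^3
    = 2008.15427 + 1976.80567 + 1945.94645 + 24878.55584 = 30809.46223

£30809.46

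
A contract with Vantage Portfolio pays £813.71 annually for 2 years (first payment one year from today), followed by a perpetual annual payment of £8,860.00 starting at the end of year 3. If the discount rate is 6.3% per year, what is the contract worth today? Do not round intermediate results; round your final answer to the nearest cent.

PV of 2-year annuity: £813.71 × [1 − (1+0.063)^−2] / 0.063 = 1485.60158
Perpetuity value at year 2: £8,860.00 / 0.063 = 140634.92063
PV of perpetuity: 140634.92063 / (1+0.063)^2 = 124459.09634
Total PV = 1485.60158 + 124459.09634 = 125944.69792

£125944.70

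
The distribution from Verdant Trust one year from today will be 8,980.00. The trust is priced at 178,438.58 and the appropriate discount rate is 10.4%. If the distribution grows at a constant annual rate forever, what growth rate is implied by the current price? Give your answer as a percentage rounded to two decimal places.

5.37%

P = D₁/(r−g) ⇒ g = r − D₁/P = 0.104 − 8,980.00/178,438.58 = 0.053675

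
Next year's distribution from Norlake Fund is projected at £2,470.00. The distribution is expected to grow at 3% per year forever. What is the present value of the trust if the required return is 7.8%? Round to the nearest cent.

Growing perpetuity: P = D₁ / (r − g) = £2,470.0000 / (0.078 − 0.03) = £51,458.33

£51458.33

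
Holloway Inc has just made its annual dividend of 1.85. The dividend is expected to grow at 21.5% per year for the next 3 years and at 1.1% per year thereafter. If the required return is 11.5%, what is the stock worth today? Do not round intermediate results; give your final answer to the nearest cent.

29.88

D_1 = 2.24775
D_2 = 2.73102
D_3 = 3.31818
Terminal value at year 3: TV = D_3×(1+g_2)/(r−g_2) = 3.35468/0.104 = 32.25658
P_0 = D_1/(1+r)^1 + D_2/(1+r)^2 + D_3/(1+r)^3 + TV/(1+r)^3
    = 2.01592 + 2.19672 + 2.39373 + 23.26986 = 29.87623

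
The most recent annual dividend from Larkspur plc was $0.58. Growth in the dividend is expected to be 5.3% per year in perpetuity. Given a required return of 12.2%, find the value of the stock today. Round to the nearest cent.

D₁ = D₀ × (1 + g) = $0.58 × 1.053 = $0.6107
Growing perpetuity: P = D₁ / (r − g) = $0.6107 / (0.122 − 0.053) = $8.85

$8.85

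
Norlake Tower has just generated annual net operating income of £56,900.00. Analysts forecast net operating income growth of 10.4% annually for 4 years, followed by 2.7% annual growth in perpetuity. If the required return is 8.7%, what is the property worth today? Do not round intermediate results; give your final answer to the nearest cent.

£1272948.80

D_1 = 62817.60000
D_2 = 69350.63040
D_3 = 76563.09596
D_4 = 84525.65794
Terminal value at year 4: TV = D_4×(1+g_2)/(r−g_2) = 86807.85071/0.06 = 1446797.51177
P_0 = D_1/(1+r)^1 + D_2/(1+r)^2 + D_3/(1+r)^3 + D_4/(1+r)^4 + TV/(1+r)^4
    = 57789.88040 + 58693.67798 + 59611.61039 + 60543.89868 + 1036309.73247 = 1272948.79993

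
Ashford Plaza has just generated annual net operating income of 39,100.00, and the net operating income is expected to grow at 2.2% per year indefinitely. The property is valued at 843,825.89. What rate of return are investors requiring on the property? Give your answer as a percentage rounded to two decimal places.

6.94%

D₁ = 39,100.00 × 1.022 = 39,960.2000
P = D₁/(r − g) ⇒ r = D₁/P + g = 39,960.2000/843,825.89 + 0.022 = 0.047356 + 0.022 = 0.069356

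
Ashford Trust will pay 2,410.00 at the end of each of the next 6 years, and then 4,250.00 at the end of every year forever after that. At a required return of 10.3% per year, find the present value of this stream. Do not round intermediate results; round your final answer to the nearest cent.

33318.42

PV of 6-year annuity: 2,410.00 × [1 − (1+0.103)^−6] / 0.103 = 10404.54053
Perpetuity value at year 6: 4,250.00 / 0.103 = 41262.13592
PV of perpetuity: 41262.13592 / (1+0.103)^6 = 22913.87981
Total PV = 10404.54053 + 22913.87981 = 33318.42033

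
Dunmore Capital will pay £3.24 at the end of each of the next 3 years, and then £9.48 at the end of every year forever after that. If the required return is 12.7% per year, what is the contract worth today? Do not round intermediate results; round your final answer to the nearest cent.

£59.84

PV of 3-year annuity: £3.24 × [1 − (1+0.127)^−3] / 0.127 = 7.68927
Perpetuity value at year 3: £9.48 / 0.127 = 74.64567
PV of perpetuity: 74.64567 / (1+0.127)^3 = 52.14743
Total PV = 7.68927 + 52.14743 = 59.83670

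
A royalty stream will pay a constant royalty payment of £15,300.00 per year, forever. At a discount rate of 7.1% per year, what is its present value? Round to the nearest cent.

Level perpetuity: PV = C / r = £15,300.00 / 0.071 = £215,492.96

£215492.96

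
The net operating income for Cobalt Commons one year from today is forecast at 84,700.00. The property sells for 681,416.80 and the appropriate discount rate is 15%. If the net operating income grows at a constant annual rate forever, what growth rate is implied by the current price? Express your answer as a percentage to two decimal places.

P = D₁/(r−g) ⇒ g = r − D₁/P = 0.15 − 84,700.00/681,416.80 = 0.025700

2.57%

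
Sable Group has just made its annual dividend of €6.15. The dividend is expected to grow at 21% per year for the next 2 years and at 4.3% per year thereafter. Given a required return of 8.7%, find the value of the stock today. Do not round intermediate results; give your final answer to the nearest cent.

D_1 = 7.44150
D_2 = 9.00422
Terminal value at year 2: TV = D_2×(1+g_2)/(r−g_2) = 9.39140/0.044 = 213.44082
P_0 = D_1/(1+r)^1 + D_2/(1+r)^2 + TV/(1+r)^2
    = 6.84591 + 7.62056 + 180.64186 = 195.10833

€195.11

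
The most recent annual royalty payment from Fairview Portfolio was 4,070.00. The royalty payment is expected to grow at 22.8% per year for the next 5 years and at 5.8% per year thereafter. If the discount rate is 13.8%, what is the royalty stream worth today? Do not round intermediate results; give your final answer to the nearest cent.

104472.14

D_1 = 4997.96000
D_2 = 6137.49488
D_3 = 7536.84371
D_4 = 9255.24408
D_5 = 11365.43973
Terminal value at year 5: TV = D_5×(1+g_2)/(r−g_2) = 12024.63523/0.08 = 150307.94042
P_0 = D_1/(1+r)^1 + D_2/(1+r)^2 + D_3/(1+r)^3 + D_4/(1+r)^4 + D_5/(1+r)^5 + TV/(1+r)^5
    = 4391.88049 + 4739.21726 + 5114.02355 + 5518.47181 + 5954.90631 + 78753.63594 = 104472.13536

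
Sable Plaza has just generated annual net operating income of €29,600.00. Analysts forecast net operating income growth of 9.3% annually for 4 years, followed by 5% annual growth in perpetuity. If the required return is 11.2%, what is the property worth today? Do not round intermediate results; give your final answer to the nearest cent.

D_1 = 32352.80000
D_2 = 35361.61040
D_3 = 38650.24017
D_4 = 42244.71250
Terminal value at year 4: TV = D_4×(1+g_2)/(r−g_2) = 44356.94813/0.062 = 715434.64722
P_0 = D_1/(1+r)^1 + D_2/(1+r)^2 + D_3/(1+r)^3 + D_4/(1+r)^4 + TV/(1+r)^4
    = 29094.24460 + 28597.13071 + 28108.51067 + 27628.23936 + 467897.60203 = 581325.72738

€581325.73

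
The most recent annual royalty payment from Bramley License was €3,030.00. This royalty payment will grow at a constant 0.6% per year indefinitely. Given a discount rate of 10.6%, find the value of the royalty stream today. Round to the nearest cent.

D₁ = D₀ × (1 + g) = €3,030.00 × 1.006 = €3,048.1800
Growing perpetuity: P = D₁ / (r − g) = €3,048.1800 / (0.106 − 0.006) = €30,481.80

€30481.80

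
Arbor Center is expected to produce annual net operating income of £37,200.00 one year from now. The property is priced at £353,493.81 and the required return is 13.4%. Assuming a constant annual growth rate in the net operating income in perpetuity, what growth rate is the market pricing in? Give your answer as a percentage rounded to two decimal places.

2.88%

P = D₁/(r−g) ⇒ g = r − D₁/P = 0.134 − £37,200.00/£353,493.81 = 0.028765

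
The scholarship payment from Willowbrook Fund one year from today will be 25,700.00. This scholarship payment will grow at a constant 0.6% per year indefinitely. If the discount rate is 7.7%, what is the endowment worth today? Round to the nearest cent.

361971.83

Growing perpetuity: P = D₁ / (r − g) = 25,700.0000 / (0.077 − 0.006) = 361,971.83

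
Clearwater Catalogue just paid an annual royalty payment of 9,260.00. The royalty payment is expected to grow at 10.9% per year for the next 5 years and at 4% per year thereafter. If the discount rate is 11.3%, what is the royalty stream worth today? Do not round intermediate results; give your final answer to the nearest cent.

D_1 = 10269.34000
D_2 = 11388.69806
D_3 = 12630.06615
D_4 = 14006.74336
D_5 = 15533.47838
Terminal value at year 5: TV = D_5×(1+g_2)/(r−g_2) = 16154.81752/0.073 = 221298.87014
P_0 = D_1/(1+r)^1 + D_2/(1+r)^2 + D_3/(1+r)^3 + D_4/(1+r)^4 + D_5/(1+r)^5 + TV/(1+r)^5
    = 9226.72058 + 9193.56075 + 9160.52010 + 9127.59820 + 9094.79461 + 129569.67664 = 175372.87088

175372.87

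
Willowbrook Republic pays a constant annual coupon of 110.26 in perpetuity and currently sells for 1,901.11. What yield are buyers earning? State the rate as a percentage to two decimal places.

P = C/r ⇒ r = C/P = 110.26/1,901.11 = 0.057998

5.80%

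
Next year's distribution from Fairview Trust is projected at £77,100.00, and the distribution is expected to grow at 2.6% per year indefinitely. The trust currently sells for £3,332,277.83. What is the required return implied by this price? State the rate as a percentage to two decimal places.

P = D₁/(r − g) ⇒ r = D₁/P + g = £77,100.0000/£3,332,277.83 + 0.026 = 0.023137 + 0.026 = 0.049137

4.91%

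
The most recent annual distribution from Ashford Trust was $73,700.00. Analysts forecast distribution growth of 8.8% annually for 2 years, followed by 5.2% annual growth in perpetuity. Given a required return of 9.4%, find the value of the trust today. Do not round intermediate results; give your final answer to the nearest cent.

D_1 = 80185.60000
D_2 = 87241.93280
Terminal value at year 2: TV = D_2×(1+g_2)/(r−g_2) = 91778.51331/0.042 = 2185202.69775
P_0 = D_1/(1+r)^1 + D_2/(1+r)^2 + TV/(1+r)^2
    = 73295.79525 + 72893.80734 + 1825816.31715 = 1972005.91974

$1972005.92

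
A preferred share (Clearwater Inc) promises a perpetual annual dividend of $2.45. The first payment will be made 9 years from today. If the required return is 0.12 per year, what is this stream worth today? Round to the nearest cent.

Value at end of year 8: C / r = $2.45 / 0.12 = $20.4167
Discount to today: PV = $20.4167 / (1 + 0.12)^8 = $20.4167 / 2.475963 = $8.25

$8.25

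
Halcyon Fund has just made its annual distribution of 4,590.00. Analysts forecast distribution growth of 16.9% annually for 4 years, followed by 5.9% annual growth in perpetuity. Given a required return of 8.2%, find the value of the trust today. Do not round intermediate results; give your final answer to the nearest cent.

310317.98

D_1 = 5365.71000
D_2 = 6272.51499
D_3 = 7332.57002
D_4 = 8571.77436
Terminal value at year 4: TV = D_4×(1+g_2)/(r−g_2) = 9077.50904/0.023 = 394674.30628
P_0 = D_1/(1+r)^1 + D_2/(1+r)^2 + D_3/(1+r)^3 + D_4/(1+r)^4 + TV/(1+r)^4
    = 4959.06654 + 5357.80849 + 5788.61195 + 6254.05487 + 287958.43938 = 310317.98123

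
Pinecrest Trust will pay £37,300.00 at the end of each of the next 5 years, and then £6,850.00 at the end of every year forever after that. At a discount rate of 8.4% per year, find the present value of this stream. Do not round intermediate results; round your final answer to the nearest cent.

PV of 5-year annuity: £37,300.00 × [1 − (1+0.084)^−5] / 0.084 = 147371.12732
Perpetuity value at year 5: £6,850.00 / 0.084 = 81547.61905
PV of perpetuity: 81547.61905 / (1+0.084)^5 = 54483.48441
Total PV = 147371.12732 + 54483.48441 = 201854.61172

£201854.61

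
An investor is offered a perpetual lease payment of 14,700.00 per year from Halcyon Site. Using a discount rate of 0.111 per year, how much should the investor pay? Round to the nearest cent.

Level perpetuity: PV = C / r = 14,700.00 / 0.111 = 132,432.43

132432.43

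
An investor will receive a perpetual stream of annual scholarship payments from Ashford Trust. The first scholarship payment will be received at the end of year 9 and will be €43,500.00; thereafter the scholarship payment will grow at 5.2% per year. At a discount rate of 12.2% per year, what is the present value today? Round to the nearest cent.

Value at end of year 8: C₁ / (r − g) = €43,500.00 / (0.122 − 0.052) = €621,428.5714
Discount to today: PV = €621,428.5714 / (1 + 0.122)^8 = €621,428.5714 / 2.511556 = €247,427.72

€247427.72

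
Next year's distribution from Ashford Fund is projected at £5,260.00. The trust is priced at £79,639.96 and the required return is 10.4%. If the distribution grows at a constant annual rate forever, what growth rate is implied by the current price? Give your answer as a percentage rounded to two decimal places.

P = D₁/(r−g) ⇒ g = r − D₁/P = 0.104 − £5,260.00/£79,639.96 = 0.037953

3.80%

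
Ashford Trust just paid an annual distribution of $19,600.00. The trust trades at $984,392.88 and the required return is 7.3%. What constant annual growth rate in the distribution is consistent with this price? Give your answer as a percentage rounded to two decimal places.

5.21%

P = D₀(1+g)/(r−g) ⇒ P(r−g) = D₀(1+g) ⇒ g(P+D₀) = P·r − D₀
g = (P·r − D₀)/(P + D₀) = ($984,392.88×0.073 − $19,600.00) / ($984,392.88 + $19,600.00) = 0.052053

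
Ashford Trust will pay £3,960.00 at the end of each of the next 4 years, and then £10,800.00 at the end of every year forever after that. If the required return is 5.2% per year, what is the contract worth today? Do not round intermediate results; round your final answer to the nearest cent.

PV of 4-year annuity: £3,960.00 × [1 − (1+0.052)^−4] / 0.052 = 13976.97225
Perpetuity value at year 4: £10,800.00 / 0.052 = 207692.30769
PV of perpetuity: 207692.30769 / (1+0.052)^4 = 169573.29246
Total PV = 13976.97225 + 169573.29246 = 183550.26471

£183550.26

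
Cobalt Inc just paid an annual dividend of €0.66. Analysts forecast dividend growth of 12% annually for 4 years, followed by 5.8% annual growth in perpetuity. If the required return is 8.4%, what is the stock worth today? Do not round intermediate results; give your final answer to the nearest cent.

€33.47

D_1 = 0.73920
D_2 = 0.82790
D_3 = 0.92725
D_4 = 1.03852
Terminal value at year 4: TV = D_4×(1+g_2)/(r−g_2) = 1.09876/0.026 = 42.25989
P_0 = D_1/(1+r)^1 + D_2/(1+r)^2 + D_3/(1+r)^3 + D_4/(1+r)^4 + TV/(1+r)^4
    = 0.68192 + 0.70457 + 0.72796 + 0.75214 + 30.60633 = 33.47292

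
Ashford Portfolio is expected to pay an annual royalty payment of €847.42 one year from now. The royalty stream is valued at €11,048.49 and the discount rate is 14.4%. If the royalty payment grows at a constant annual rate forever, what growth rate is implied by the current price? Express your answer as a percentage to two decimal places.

P = D₁/(r−g) ⇒ g = r − D₁/P = 0.144 − €847.42/€11,048.49 = 0.067300

6.73%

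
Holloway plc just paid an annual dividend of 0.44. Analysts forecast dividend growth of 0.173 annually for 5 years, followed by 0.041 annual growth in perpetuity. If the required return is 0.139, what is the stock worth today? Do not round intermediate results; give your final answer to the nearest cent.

7.82

D_1 = 0.51612
D_2 = 0.60541
D_3 = 0.71014
D_4 = 0.83300
D_5 = 0.97711
Terminal value at year 5: TV = D_5×(1+g_2)/(r−g_2) = 1.01717/0.098 = 10.37928
P_0 = D_1/(1+r)^1 + D_2/(1+r)^2 + D_3/(1+r)^3 + D_4/(1+r)^4 + D_5/(1+r)^5 + TV/(1+r)^5
    = 0.45313 + 0.46666 + 0.48059 + 0.49494 + 0.50971 + 5.41438 = 7.81941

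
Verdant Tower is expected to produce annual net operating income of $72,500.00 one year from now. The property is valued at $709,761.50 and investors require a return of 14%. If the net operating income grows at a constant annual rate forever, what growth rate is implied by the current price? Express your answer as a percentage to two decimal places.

P = D₁/(r−g) ⇒ g = r − D₁/P = 0.14 − $72,500.00/$709,761.50 = 0.037853

3.79%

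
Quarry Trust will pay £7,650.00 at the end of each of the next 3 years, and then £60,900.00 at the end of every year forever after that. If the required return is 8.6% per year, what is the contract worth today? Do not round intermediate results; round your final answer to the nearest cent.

£572381.36

PV of 3-year annuity: £7,650.00 × [1 − (1+0.086)^−3] / 0.086 = 19503.28719
Perpetuity value at year 3: £60,900.00 / 0.086 = 708139.53488
PV of perpetuity: 708139.53488 / (1+0.086)^3 = 552878.07218
Total PV = 19503.28719 + 552878.07218 = 572381.35937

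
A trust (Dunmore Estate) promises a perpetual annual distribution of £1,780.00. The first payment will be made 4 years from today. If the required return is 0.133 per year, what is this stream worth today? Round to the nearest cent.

Value at end of year 3: C / r = £1,780.00 / 0.133 = £13,383.4586
Discount to today: PV = £13,383.4586 / (1 + 0.133)^3 = £13,383.4586 / 1.454420 = £9,201.92

£9201.92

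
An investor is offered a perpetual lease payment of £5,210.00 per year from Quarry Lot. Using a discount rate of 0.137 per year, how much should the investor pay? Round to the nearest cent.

Level perpetuity: PV = C / r = £5,210.00 / 0.137 = £38,029.20

£38029.20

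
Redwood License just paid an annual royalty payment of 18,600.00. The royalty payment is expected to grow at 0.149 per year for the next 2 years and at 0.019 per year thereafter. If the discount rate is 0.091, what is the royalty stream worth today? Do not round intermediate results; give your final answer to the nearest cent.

D_1 = 21371.40000
D_2 = 24555.73860
Terminal value at year 2: TV = D_2×(1+g_2)/(r−g_2) = 25022.29763/0.072 = 347531.91157
P_0 = D_1/(1+r)^1 + D_2/(1+r)^2 + TV/(1+r)^2
    = 19588.81760 + 20630.20295 + 291974.67789 = 332193.69844

332193.70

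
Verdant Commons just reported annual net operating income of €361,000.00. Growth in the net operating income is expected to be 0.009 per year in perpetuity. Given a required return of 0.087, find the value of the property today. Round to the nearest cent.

€4669858.97

D₁ = D₀ × (1 + g) = €361,000.00 × 1.009 = €364,249.0000
Growing perpetuity: P = D₁ / (r − g) = €364,249.0000 / (0.087 − 0.009) = €4,669,858.97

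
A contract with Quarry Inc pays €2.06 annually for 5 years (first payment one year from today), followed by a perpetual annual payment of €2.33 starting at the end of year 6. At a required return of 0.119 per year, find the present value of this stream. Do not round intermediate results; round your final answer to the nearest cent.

PV of 5-year annuity: €2.06 × [1 − (1+0.119)^−5] / 0.119 = 7.44427
Perpetuity value at year 5: €2.33 / 0.119 = 19.57983
PV of perpetuity: 19.57983 / (1+0.119)^5 = 11.15985
Total PV = 7.44427 + 11.15985 = 18.60413

€18.60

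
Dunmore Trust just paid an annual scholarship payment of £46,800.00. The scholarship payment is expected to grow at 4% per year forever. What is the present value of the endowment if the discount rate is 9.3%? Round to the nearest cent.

£918339.62

D₁ = D₀ × (1 + g) = £46,800.00 × 1.04 = £48,672.0000
Growing perpetuity: P = D₁ / (r − g) = £48,672.0000 / (0.093 − 0.04) = £918,339.62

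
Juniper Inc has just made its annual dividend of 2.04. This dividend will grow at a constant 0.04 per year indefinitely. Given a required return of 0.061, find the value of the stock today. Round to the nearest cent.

D₁ = D₀ × (1 + g) = 2.04 × 1.04 = 2.1216
Growing perpetuity: P = D₁ / (r − g) = 2.1216 / (0.061 − 0.04) = 101.03

101.03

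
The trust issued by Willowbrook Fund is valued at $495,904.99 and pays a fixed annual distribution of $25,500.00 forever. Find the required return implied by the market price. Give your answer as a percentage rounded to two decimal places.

P = C/r ⇒ r = C/P = $25,500.00/$495,904.99 = 0.051421

5.14%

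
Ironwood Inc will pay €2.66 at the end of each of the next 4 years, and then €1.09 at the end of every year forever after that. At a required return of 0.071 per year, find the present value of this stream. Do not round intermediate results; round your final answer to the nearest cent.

PV of 4-year annuity: €2.66 × [1 − (1+0.071)^−4] / 0.071 = 8.98968
Perpetuity value at year 4: €1.09 / 0.071 = 15.35211
PV of perpetuity: 15.35211 / (1+0.071)^4 = 11.66837
Total PV = 8.98968 + 11.66837 = 20.65805

€20.66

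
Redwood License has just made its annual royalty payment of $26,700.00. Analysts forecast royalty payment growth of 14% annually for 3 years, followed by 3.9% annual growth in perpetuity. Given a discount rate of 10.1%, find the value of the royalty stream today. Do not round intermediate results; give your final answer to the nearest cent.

D_1 = 30438.00000
D_2 = 34699.32000
D_3 = 39557.22480
Terminal value at year 3: TV = D_3×(1+g_2)/(r−g_2) = 41099.95657/0.062 = 662902.52528
P_0 = D_1/(1+r)^1 + D_2/(1+r)^2 + D_3/(1+r)^3 + TV/(1+r)^3
    = 27645.77657 + 28625.05476 + 29639.02127 + 496692.63069 = 582602.48328

$582602.48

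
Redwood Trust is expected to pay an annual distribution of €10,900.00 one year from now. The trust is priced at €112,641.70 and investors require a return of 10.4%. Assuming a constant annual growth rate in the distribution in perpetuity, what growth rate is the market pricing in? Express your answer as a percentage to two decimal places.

P = D₁/(r−g) ⇒ g = r − D₁/P = 0.104 − €10,900.00/€112,641.70 = 0.007233

0.72%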